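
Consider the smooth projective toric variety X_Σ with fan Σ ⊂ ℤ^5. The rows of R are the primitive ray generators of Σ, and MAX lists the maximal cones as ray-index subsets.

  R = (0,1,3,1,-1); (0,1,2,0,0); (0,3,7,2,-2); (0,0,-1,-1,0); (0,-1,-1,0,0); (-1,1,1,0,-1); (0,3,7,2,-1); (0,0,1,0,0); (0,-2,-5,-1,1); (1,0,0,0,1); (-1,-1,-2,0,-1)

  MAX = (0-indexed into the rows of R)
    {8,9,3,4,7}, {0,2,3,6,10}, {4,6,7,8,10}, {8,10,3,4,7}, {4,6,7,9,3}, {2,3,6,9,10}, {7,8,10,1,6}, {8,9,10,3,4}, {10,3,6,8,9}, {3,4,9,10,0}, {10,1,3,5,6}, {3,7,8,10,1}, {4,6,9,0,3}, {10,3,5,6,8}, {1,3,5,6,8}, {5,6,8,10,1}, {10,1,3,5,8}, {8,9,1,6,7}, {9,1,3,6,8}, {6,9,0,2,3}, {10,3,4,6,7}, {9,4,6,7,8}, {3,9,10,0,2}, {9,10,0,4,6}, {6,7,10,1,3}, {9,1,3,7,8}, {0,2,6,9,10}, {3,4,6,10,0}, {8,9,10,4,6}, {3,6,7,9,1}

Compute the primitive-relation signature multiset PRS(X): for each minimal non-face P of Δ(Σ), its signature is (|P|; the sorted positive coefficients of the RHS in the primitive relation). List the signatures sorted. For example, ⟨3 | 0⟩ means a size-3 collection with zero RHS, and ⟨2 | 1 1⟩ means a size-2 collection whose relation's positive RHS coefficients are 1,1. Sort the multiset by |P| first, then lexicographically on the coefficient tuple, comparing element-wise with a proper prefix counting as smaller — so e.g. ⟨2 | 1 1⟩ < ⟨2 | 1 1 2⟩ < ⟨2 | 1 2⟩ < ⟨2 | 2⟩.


20 collections generate NE(X_Σ); each relation:

  {1,4}:  v_{1} + v_{4} = v_{7} — sig = ⟨2 | 1⟩
  {0,8}:  v_{0} + v_{8} = v_{9} + v_{10} — sig = ⟨2 | 1 1⟩
  {4,5}:  v_{4} + v_{5} = v_{1} + v_{10} — sig = ⟨2 | 1 1⟩
  {0,1}:  v_{0} + v_{1} = v_{3} + v_{4} + v_{6} — sig = ⟨2 | 1 1 1⟩
  {0,5}:  v_{0} + v_{5} = v_{3} + v_{6} + v_{10} — sig = ⟨2 | 1 1 1⟩
  {1,2}:  v_{1} + v_{2} = v_{0} + v_{3} + v_{6} — sig = ⟨2 | 1 1 1⟩
  {5,9}:  v_{5} + v_{9} = v_{3} + v_{6} + v_{8} — sig = ⟨2 | 1 1 1⟩
  {2,7}:  v_{2} + v_{7} = v_{0} + v_{3} + v_{4} + v_{6} — sig = ⟨2 | 1 1 1 1⟩
  {0,7}:  v_{0} + v_{7} = v_{3} + 2·v_{4} + v_{6} — sig = ⟨2 | 1 1 2⟩
  {2,8}:  v_{2} + v_{8} = v_{3} + v_{6} + 2·v_{9} + 2·v_{10} — sig = ⟨2 | 1 1 2 2⟩
  {5,7}:  v_{5} + v_{7} = 2·v_{1} + v_{10} — sig = ⟨2 | 1 2⟩
  {2,5}:  v_{2} + v_{5} = 2·v_{3} + 2·v_{6} + v_{9} + 2·v_{10} — sig = ⟨2 | 1 2 2 2⟩
  {2,4}:  v_{2} + v_{4} = 2·v_{0} — sig = ⟨2 | 2⟩
  {1,9,10}:  v_{1} + v_{9} + v_{10} = 0 — sig = ⟨3 | 0⟩
  {7,9,10}:  v_{7} + v_{9} + v_{10} = v_{4} — sig = ⟨3 | 1⟩
  {3,4,6,8}:  v_{3} + v_{4} + v_{6} + v_{8} = 0 — sig = ⟨4 | 0⟩
  {3,6,7,8}:  v_{3} + v_{6} + v_{7} + v_{8} = v_{1} — sig = ⟨4 | 1⟩
  {0,3,6,9,10}:  v_{0} + v_{3} + v_{6} + v_{9} + v_{10} = v_{2} — sig = ⟨5 | 1⟩
  {1,3,6,8,10}:  v_{1} + v_{3} + v_{6} + v_{8} + v_{10} = v_{5} — sig = ⟨5 | 1⟩
  {3,4,6,9,10}:  v_{3} + v_{4} + v_{6} + v_{9} + v_{10} = v_{0} — sig = ⟨5 | 1⟩

Hence PRS(X_Σ) =
[⟨2 | 1⟩, ⟨2 | 1 1⟩, ⟨2 | 1 1⟩, ⟨2 | 1 1 1⟩, ⟨2 | 1 1 1⟩, ⟨2 | 1 1 1⟩, ⟨2 | 1 1 1⟩, ⟨2 | 1 1 1 1⟩, ⟨2 | 1 1 2⟩, ⟨2 | 1 1 2 2⟩, ⟨2 | 1 2⟩, ⟨2 | 1 2 2 2⟩, ⟨2 | 2⟩, ⟨3 | 0⟩, ⟨3 | 1⟩, ⟨4 | 0⟩, ⟨4 | 1⟩, ⟨5 | 1⟩, ⟨5 | 1⟩, ⟨5 | 1⟩]


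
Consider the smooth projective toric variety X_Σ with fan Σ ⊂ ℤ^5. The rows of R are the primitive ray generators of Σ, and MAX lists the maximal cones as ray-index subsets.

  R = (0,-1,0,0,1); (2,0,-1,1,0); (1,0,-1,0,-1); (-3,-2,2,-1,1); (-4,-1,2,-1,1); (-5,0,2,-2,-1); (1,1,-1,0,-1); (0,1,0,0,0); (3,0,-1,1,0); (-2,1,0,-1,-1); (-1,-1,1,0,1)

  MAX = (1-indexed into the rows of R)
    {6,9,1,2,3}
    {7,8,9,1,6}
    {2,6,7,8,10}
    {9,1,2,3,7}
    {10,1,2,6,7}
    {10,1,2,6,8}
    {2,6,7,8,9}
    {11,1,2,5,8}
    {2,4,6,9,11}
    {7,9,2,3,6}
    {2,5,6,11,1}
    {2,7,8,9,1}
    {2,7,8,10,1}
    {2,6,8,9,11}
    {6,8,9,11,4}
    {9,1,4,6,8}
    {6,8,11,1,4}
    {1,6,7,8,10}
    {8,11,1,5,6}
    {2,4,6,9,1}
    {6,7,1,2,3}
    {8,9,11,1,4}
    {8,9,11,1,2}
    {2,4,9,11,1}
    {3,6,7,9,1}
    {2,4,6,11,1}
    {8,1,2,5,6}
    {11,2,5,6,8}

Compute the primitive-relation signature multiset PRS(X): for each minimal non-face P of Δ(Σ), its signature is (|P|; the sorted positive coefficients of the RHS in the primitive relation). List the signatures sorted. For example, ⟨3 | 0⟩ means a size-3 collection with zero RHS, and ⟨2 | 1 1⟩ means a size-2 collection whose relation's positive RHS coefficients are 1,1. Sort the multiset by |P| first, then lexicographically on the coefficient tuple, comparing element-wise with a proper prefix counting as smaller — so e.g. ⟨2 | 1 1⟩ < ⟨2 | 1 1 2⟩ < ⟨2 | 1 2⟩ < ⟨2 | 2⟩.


Δ(Σ) — 11 vertices, 20 min non-faces:

  {7,11}:  v_{7} + v_{11} = 0  ⇒ sig = ⟨2 | 0⟩
  {3,8}:  v_{3} + v_{8} = v_{7}  ⇒ sig = ⟨2 | 1⟩
  {5,9}:  v_{5} + v_{9} = v_{11}  ⇒ sig = ⟨2 | 1⟩
  {9,10}:  v_{9} + v_{10} = v_{7}  ⇒ sig = ⟨2 | 1⟩
  {4,10}:  v_{4} + v_{10} = v_{1} + v_{6}  ⇒ sig = ⟨2 | 1 1⟩
  {3,5}:  v_{3} + v_{5} = v_{1} + v_{2} + v_{6}  ⇒ sig = ⟨2 | 1 1 1⟩
  {4,7}:  v_{4} + v_{7} = v_{1} + v_{6} + v_{9}  ⇒ sig = ⟨2 | 1 1 1⟩
  {3,11}:  v_{3} + v_{11} = v_{1} + v_{2} + v_{6} + v_{9}  ⇒ sig = ⟨2 | 1 1 1 1⟩
  {5,7}:  v_{5} + v_{7} = v_{1} + v_{2} + v_{6} + v_{8}  ⇒ sig = ⟨2 | 1 1 1 1⟩
  {10,11}:  v_{10} + v_{11} = v_{1} + v_{2} + v_{6} + v_{8}  ⇒ sig = ⟨2 | 1 1 1 1⟩
  {3,10}:  v_{3} + v_{10} = v_{1} + v_{2} + v_{6} + 2·v_{7}  ⇒ sig = ⟨2 | 1 1 1 2⟩
  {4,5}:  v_{4} + v_{5} = v_{1} + v_{6} + 2·v_{11}  ⇒ sig = ⟨2 | 1 1 2⟩
  {3,4}:  v_{3} + v_{4} = 2·v_{1} + v_{2} + 2·v_{6} + 2·v_{9}  ⇒ sig = ⟨2 | 1 2 2 2⟩
  {5,10}:  v_{5} + v_{10} = 2·v_{1} + 2·v_{2} + 2·v_{6} + 2·v_{8}  ⇒ sig = ⟨2 | 2 2 2 2⟩
  {2,4,8}:  v_{2} + v_{4} + v_{8} = v_{11}  ⇒ sig = ⟨3 | 1⟩
  {1,6,9,11}:  v_{1} + v_{6} + v_{9} + v_{11} = v_{4}  ⇒ sig = ⟨4 | 1⟩
  {1,2,6,8,9}:  v_{1} + v_{2} + v_{6} + v_{8} + v_{9} = 0  ⇒ sig = ⟨5 | 0⟩
  {1,2,6,7,8}:  v_{1} + v_{2} + v_{6} + v_{7} + v_{8} = v_{10}  ⇒ sig = ⟨5 | 1⟩
  {1,2,6,7,9}:  v_{1} + v_{2} + v_{6} + v_{7} + v_{9} = v_{3}  ⇒ sig = ⟨5 | 1⟩
  {1,2,6,8,11}:  v_{1} + v_{2} + v_{6} + v_{8} + v_{11} = v_{5}  ⇒ sig = ⟨5 | 1⟩

Hence PRS(X_Σ) =
[⟨2 | 0⟩, ⟨2 | 1⟩, ⟨2 | 1⟩, ⟨2 | 1⟩, ⟨2 | 1 1⟩, ⟨2 | 1 1 1⟩, ⟨2 | 1 1 1⟩, ⟨2 | 1 1 1 1⟩, ⟨2 | 1 1 1 1⟩, ⟨2 | 1 1 1 1⟩, ⟨2 | 1 1 1 2⟩, ⟨2 | 1 1 2⟩, ⟨2 | 1 2 2 2⟩, ⟨2 | 2 2 2 2⟩, ⟨3 | 1⟩, ⟨4 | 1⟩, ⟨5 | 0⟩, ⟨5 | 1⟩, ⟨5 | 1⟩, ⟨5 | 1⟩]


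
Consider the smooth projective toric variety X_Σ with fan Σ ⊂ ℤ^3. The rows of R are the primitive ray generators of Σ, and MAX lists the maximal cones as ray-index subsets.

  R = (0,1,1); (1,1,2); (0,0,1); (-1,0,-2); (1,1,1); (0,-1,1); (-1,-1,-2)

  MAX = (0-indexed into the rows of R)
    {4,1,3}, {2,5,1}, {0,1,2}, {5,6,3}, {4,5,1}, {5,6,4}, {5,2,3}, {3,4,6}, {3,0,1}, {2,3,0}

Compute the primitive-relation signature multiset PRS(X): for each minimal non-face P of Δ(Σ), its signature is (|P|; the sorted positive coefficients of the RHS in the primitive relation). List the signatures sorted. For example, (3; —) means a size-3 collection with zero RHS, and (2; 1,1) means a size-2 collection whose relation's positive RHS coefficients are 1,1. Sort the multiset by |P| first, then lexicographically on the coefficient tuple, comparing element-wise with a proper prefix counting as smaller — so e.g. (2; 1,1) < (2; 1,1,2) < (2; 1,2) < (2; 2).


Minimal non-faces — 9 found among 7 rays, 10 max cones:

  • {1,6}:  v_{1} + v_{6} = 0  →  sig = (2; —)
  • {2,4}:  v_{2} + v_{4} = v_{1}  →  sig = (2; 1)
  • {0,6}:  v_{0} + v_{6} = v_{2} + v_{3}  →  sig = (2; 1,1)
  • {2,6}:  v_{2} + v_{6} = v_{3} + v_{5}  →  sig = (2; 1,1)
  • {0,4}:  v_{0} + v_{4} = 2·v_{1} + v_{3}  →  sig = (2; 1,2)
  • {0,5}:  v_{0} + v_{5} = 2·v_{2}  →  sig = (2; 2)
  • {3,4,5}:  v_{3} + v_{4} + v_{5} = 0  →  sig = (3; —)
  • {1,2,3}:  v_{1} + v_{2} + v_{3} = v_{0}  →  sig = (3; 1)
  • {1,3,5}:  v_{1} + v_{3} + v_{5} = v_{2}  →  sig = (3; 1)

so the primitive-relation signature multiset is
    (2; —)
    (2; 1)
    (2; 1,1)
    (2; 1,1)
    (2; 1,2)
    (2; 2)
    (3; —)
    (3; 1)
    (3; 1)


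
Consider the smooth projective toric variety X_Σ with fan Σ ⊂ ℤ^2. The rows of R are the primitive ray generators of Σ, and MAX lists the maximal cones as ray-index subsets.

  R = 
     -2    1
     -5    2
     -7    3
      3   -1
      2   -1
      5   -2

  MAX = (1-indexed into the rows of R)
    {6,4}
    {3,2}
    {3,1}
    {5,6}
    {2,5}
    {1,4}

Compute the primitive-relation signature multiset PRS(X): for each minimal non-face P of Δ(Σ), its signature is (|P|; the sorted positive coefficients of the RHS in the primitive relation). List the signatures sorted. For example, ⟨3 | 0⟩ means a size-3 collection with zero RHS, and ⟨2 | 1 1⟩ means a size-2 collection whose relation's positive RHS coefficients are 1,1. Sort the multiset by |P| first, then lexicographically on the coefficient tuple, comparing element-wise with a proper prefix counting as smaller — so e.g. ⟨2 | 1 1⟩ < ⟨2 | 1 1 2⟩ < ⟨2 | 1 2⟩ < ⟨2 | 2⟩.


Minimal non-faces — 9 found among 6 rays, 6 max cones:

  P = {1,5}:  v_{1} + v_{5} = 0  ⟹  sig = ⟨2 | 0⟩
  P = {2,6}:  v_{2} + v_{6} = 0  ⟹  sig = ⟨2 | 0⟩
  P = {1,2}:  v_{1} + v_{2} = v_{3}  ⟹  sig = ⟨2 | 1⟩
  P = {1,6}:  v_{1} + v_{6} = v_{4}  ⟹  sig = ⟨2 | 1⟩
  P = {2,4}:  v_{2} + v_{4} = v_{1}  ⟹  sig = ⟨2 | 1⟩
  P = {3,5}:  v_{3} + v_{5} = v_{2}  ⟹  sig = ⟨2 | 1⟩
  P = {3,6}:  v_{3} + v_{6} = v_{1}  ⟹  sig = ⟨2 | 1⟩
  P = {4,5}:  v_{4} + v_{5} = v_{6}  ⟹  sig = ⟨2 | 1⟩
  P = {3,4}:  v_{3} + v_{4} = 2·v_{1}  ⟹  sig = ⟨2 | 2⟩

Sorted signature multiset PRS(X):
[⟨2 | 0⟩, ⟨2 | 0⟩, ⟨2 | 1⟩, ⟨2 | 1⟩, ⟨2 | 1⟩, ⟨2 | 1⟩, ⟨2 | 1⟩, ⟨2 | 1⟩, ⟨2 | 2⟩]


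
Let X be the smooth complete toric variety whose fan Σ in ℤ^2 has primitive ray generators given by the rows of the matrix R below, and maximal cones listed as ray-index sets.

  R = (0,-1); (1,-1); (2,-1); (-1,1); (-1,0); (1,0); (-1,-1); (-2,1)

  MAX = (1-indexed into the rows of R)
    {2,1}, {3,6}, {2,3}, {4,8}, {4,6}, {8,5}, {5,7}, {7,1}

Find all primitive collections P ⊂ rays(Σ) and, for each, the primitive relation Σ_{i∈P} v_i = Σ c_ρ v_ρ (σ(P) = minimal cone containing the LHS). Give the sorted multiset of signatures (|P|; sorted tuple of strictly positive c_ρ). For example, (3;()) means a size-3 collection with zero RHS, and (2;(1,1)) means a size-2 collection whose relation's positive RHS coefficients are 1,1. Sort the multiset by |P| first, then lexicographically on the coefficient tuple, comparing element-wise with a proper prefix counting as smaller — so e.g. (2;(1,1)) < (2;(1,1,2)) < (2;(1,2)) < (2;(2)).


Δ(Σ) — 8 vertices, 20 min non-faces:

  • {2,4}:  v_{2} + v_{4} = 0 — sig = (2;())
  • {3,8}:  v_{3} + v_{8} = 0 — sig = (2;())
  • {5,6}:  v_{5} + v_{6} = 0 — sig = (2;())
  • {1,4}:  v_{1} + v_{4} = v_{5} — sig = (2;(1))
  • {1,5}:  v_{1} + v_{5} = v_{7} — sig = (2;(1))
  • {1,6}:  v_{1} + v_{6} = v_{2} — sig = (2;(1))
  • {2,5}:  v_{2} + v_{5} = v_{1} — sig = (2;(1))
  • {2,6}:  v_{2} + v_{6} = v_{3} — sig = (2;(1))
  • {2,8}:  v_{2} + v_{8} = v_{5} — sig = (2;(1))
  • {3,4}:  v_{3} + v_{4} = v_{6} — sig = (2;(1))
  • {3,5}:  v_{3} + v_{5} = v_{2} — sig = (2;(1))
  • {4,5}:  v_{4} + v_{5} = v_{8} — sig = (2;(1))
  • {6,7}:  v_{6} + v_{7} = v_{1} — sig = (2;(1))
  • {6,8}:  v_{6} + v_{8} = v_{4} — sig = (2;(1))
  • {3,7}:  v_{3} + v_{7} = v_{1} + v_{2} — sig = (2;(1,1))
  • {1,3}:  v_{1} + v_{3} = 2·v_{2} — sig = (2;(2))
  • {1,8}:  v_{1} + v_{8} = 2·v_{5} — sig = (2;(2))
  • {2,7}:  v_{2} + v_{7} = 2·v_{1} — sig = (2;(2))
  • {4,7}:  v_{4} + v_{7} = 2·v_{5} — sig = (2;(2))
  • {7,8}:  v_{7} + v_{8} = 3·v_{5} — sig = (2;(3))

Signatures (|P|; sorted positive RHS coefficients), sorted:
[(2;()), (2;()), (2;()), (2;(1)), (2;(1)), (2;(1)), (2;(1)), (2;(1)), (2;(1)), (2;(1)), (2;(1)), (2;(1)), (2;(1)), (2;(1)), (2;(1,1)), (2;(2)), (2;(2)), (2;(2)), (2;(2)), (2;(3))]


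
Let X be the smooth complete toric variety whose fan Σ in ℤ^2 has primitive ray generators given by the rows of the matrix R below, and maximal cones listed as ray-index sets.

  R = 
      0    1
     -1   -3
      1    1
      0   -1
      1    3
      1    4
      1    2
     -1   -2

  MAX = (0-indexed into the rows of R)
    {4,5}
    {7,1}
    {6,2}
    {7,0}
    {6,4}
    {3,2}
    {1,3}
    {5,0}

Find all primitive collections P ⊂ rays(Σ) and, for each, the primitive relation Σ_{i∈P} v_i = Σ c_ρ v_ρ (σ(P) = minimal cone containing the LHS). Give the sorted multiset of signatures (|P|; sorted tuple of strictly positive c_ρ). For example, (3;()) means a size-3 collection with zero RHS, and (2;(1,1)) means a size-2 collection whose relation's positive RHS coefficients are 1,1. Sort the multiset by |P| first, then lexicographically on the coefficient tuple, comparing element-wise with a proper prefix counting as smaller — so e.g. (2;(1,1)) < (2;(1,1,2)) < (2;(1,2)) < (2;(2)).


20 minimal non-faces of Δ(Σ) (on 8 rays):

  • {0,3}:  v_{0} + v_{3} = 0  ⟹  sig = (2;())
  • {1,4}:  v_{1} + v_{4} = 0  ⟹  sig = (2;())
  • {6,7}:  v_{6} + v_{7} = 0  ⟹  sig = (2;())
  • {0,1}:  v_{0} + v_{1} = v_{7}  ⟹  sig = (2;(1))
  • {0,2}:  v_{0} + v_{2} = v_{6}  ⟹  sig = (2;(1))
  • {0,4}:  v_{0} + v_{4} = v_{5}  ⟹  sig = (2;(1))
  • {0,6}:  v_{0} + v_{6} = v_{4}  ⟹  sig = (2;(1))
  • {1,5}:  v_{1} + v_{5} = v_{0}  ⟹  sig = (2;(1))
  • {1,6}:  v_{1} + v_{6} = v_{3}  ⟹  sig = (2;(1))
  • {2,7}:  v_{2} + v_{7} = v_{3}  ⟹  sig = (2;(1))
  • {3,4}:  v_{3} + v_{4} = v_{6}  ⟹  sig = (2;(1))
  • {3,5}:  v_{3} + v_{5} = v_{4}  ⟹  sig = (2;(1))
  • {3,6}:  v_{3} + v_{6} = v_{2}  ⟹  sig = (2;(1))
  • {3,7}:  v_{3} + v_{7} = v_{1}  ⟹  sig = (2;(1))
  • {4,7}:  v_{4} + v_{7} = v_{0}  ⟹  sig = (2;(1))
  • {2,5}:  v_{2} + v_{5} = v_{4} + v_{6}  ⟹  sig = (2;(1,1))
  • {1,2}:  v_{1} + v_{2} = 2·v_{3}  ⟹  sig = (2;(2))
  • {2,4}:  v_{2} + v_{4} = 2·v_{6}  ⟹  sig = (2;(2))
  • {5,6}:  v_{5} + v_{6} = 2·v_{4}  ⟹  sig = (2;(2))
  • {5,7}:  v_{5} + v_{7} = 2·v_{0}  ⟹  sig = (2;(2))

so the primitive-relation signature multiset is
    |P|=2: 20 collections, coeffs (), (), (), (1), (1), (1), (1), (1), (1), (1), (1), (1), (1), (1), (1), (1,1), (2), (2), (2), (2)


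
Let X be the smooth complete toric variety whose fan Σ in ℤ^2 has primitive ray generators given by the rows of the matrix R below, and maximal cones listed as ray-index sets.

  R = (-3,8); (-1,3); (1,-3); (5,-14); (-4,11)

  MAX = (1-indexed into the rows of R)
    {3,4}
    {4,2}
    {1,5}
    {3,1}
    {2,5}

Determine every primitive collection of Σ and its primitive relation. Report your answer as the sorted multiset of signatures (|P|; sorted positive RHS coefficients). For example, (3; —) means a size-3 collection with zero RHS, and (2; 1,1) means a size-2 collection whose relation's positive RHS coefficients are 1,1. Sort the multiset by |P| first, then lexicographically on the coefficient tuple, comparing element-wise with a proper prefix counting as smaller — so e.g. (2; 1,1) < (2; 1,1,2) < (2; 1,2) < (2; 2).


Minimal non-faces — 5 found among 5 rays, 5 max cones:

  P = {2,3}:  v_{2} + v_{3} = 0 — sig = (2; —)
  P = {1,2}:  v_{1} + v_{2} = v_{5} — sig = (2; 1)
  P = {3,5}:  v_{3} + v_{5} = v_{1} — sig = (2; 1)
  P = {4,5}:  v_{4} + v_{5} = v_{3} — sig = (2; 1)
  P = {1,4}:  v_{1} + v_{4} = 2·v_{3} — sig = (2; 2)

so the primitive-relation signature multiset is
{ (2; —),  (2; 1) ×3,  (2; 2) }


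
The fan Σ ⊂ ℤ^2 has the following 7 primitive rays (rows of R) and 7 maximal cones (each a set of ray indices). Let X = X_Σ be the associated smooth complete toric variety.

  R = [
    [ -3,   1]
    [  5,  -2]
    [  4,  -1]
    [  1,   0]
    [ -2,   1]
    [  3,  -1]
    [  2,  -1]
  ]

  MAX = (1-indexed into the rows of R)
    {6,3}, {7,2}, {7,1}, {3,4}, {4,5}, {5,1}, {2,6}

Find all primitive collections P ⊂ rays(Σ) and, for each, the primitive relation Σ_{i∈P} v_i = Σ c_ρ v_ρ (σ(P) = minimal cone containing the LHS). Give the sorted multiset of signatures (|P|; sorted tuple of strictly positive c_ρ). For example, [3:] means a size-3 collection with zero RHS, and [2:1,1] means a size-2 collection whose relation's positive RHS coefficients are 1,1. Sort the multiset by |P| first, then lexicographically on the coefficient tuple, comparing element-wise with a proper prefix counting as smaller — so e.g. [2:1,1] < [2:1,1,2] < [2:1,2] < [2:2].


The 14 primitive collections of Σ (r=7, n=2):

  P = {1,6}:  v_{1} + v_{6} = 0  so sig = [2:]
  P = {5,7}:  v_{5} + v_{7} = 0  so sig = [2:]
  P = {1,2}:  v_{1} + v_{2} = v_{7}  so sig = [2:1]
  P = {1,3}:  v_{1} + v_{3} = v_{4}  so sig = [2:1]
  P = {1,4}:  v_{1} + v_{4} = v_{5}  so sig = [2:1]
  P = {2,5}:  v_{2} + v_{5} = v_{6}  so sig = [2:1]
  P = {4,6}:  v_{4} + v_{6} = v_{3}  so sig = [2:1]
  P = {4,7}:  v_{4} + v_{7} = v_{6}  so sig = [2:1]
  P = {5,6}:  v_{5} + v_{6} = v_{4}  so sig = [2:1]
  P = {6,7}:  v_{6} + v_{7} = v_{2}  so sig = [2:1]
  P = {2,4}:  v_{2} + v_{4} = 2·v_{6}  so sig = [2:2]
  P = {3,5}:  v_{3} + v_{5} = 2·v_{4}  so sig = [2:2]
  P = {3,7}:  v_{3} + v_{7} = 2·v_{6}  so sig = [2:2]
  P = {2,3}:  v_{2} + v_{3} = 3·v_{6}  so sig = [2:3]

Sorted signature multiset PRS(X):
[[2:], [2:], [2:1], [2:1], [2:1], [2:1], [2:1], [2:1], [2:1], [2:1], [2:2], [2:2], [2:2], [2:3]]


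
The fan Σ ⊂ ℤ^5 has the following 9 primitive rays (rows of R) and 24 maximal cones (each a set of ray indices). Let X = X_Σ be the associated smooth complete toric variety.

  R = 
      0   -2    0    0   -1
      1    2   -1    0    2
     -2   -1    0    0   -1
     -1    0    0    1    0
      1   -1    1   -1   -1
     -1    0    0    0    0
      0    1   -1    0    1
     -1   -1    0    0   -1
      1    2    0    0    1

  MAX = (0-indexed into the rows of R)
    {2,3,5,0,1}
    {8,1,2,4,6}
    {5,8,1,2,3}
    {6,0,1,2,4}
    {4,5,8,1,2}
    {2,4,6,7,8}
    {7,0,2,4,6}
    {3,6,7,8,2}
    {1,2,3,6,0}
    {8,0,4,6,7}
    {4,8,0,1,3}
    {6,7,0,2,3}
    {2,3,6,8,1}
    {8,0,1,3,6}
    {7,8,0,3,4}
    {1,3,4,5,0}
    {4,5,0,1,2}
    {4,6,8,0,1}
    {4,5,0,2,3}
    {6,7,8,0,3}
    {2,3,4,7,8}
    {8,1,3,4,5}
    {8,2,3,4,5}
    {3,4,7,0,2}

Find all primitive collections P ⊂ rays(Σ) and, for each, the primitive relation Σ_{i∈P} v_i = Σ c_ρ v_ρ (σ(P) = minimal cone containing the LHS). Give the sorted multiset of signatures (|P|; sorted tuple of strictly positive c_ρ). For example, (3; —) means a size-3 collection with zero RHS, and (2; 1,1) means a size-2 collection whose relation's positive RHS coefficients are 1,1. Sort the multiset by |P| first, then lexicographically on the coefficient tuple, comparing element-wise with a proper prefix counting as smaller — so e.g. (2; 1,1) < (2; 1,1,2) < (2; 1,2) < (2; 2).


Minimal non-faces — 7 found among 9 rays, 24 max cones:

  {1,7}:  v_{1} + v_{7} = v_{6}  ⟹  sig = (2; 1)
  {5,7}:  v_{5} + v_{7} = v_{2}  ⟹  sig = (2; 1)
  {5,6}:  v_{5} + v_{6} = v_{1} + v_{2}  ⟹  sig = (2; 1,1)
  {0,5,8}:  v_{0} + v_{5} + v_{8} = 0  ⟹  sig = (3; —)
  {3,4,6}:  v_{3} + v_{4} + v_{6} = 0  ⟹  sig = (3; —)
  {0,2,8}:  v_{0} + v_{2} + v_{8} = v_{7}  ⟹  sig = (3; 1)
  {1,2,3,4}:  v_{1} + v_{2} + v_{3} + v_{4} = v_{5}  ⟹  sig = (4; 1)

Sorted signature multiset PRS(X):
    |P|=2: 3 collections, coeffs (1), (1), (1,1)
    |P|=3: 3 collections, coeffs (), (), (1)
    |P|=4: 1 collection, coeffs (1)


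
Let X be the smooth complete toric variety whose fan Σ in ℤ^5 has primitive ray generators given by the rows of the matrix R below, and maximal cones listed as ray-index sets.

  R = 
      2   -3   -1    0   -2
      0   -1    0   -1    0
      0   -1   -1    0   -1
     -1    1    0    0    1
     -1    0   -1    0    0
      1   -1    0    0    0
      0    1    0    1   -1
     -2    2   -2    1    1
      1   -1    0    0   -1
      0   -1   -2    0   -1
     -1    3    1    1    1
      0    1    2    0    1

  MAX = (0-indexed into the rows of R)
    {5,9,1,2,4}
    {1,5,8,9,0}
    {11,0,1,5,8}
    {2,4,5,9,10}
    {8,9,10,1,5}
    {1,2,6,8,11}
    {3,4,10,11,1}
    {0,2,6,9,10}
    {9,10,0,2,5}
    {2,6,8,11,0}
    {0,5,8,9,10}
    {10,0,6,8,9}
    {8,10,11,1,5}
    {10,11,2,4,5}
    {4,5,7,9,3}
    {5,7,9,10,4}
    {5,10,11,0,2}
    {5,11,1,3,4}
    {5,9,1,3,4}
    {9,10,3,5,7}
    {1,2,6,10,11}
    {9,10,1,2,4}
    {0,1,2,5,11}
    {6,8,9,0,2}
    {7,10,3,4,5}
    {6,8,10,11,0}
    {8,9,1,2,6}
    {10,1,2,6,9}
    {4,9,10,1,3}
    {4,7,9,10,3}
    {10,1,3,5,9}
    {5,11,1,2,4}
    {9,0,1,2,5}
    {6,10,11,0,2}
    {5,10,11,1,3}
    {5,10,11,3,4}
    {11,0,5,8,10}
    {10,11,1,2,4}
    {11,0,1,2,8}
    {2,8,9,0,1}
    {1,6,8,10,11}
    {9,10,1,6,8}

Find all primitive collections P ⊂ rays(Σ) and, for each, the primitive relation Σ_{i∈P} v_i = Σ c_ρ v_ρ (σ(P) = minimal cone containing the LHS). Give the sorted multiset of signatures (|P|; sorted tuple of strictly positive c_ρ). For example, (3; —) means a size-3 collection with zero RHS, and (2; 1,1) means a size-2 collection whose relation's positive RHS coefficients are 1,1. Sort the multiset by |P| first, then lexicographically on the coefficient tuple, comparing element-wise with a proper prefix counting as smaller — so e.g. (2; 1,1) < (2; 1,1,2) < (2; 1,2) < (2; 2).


Σ has 22 primitive collections:

  {3,8}:  v_{3} + v_{8} = 0 — sig = (2; —)
  {9,11}:  v_{9} + v_{11} = 0 — sig = (2; —)
  {2,3}:  v_{2} + v_{3} = v_{4} — sig = (2; 1)
  {4,8}:  v_{4} + v_{8} = v_{2} — sig = (2; 1)
  {0,3}:  v_{0} + v_{3} = v_{2} + v_{5} — sig = (2; 1,1)
  {3,6}:  v_{3} + v_{6} = v_{2} + v_{10} — sig = (2; 1,1)
  {5,6}:  v_{5} + v_{6} = v_{0} + v_{10} — sig = (2; 1,1)
  {7,8}:  v_{7} + v_{8} = v_{4} + v_{5} + v_{9} + v_{10} — sig = (2; 1,1,1,1)
  {7,11}:  v_{7} + v_{11} = v_{3} + v_{4} + v_{5} + v_{10} — sig = (2; 1,1,1,1)
  {0,7}:  v_{0} + v_{7} = v_{2} + v_{4} + 2·v_{5} + v_{9} + v_{10} — sig = (2; 1,1,1,1,2)
  {6,7}:  v_{6} + v_{7} = v_{2} + v_{4} + v_{5} + v_{9} + 2·v_{10} — sig = (2; 1,1,1,1,2)
  {2,7}:  v_{2} + v_{7} = 2·v_{4} + v_{5} + v_{9} + v_{10} — sig = (2; 1,1,1,2)
  {0,4}:  v_{0} + v_{4} = 2·v_{2} + v_{5} — sig = (2; 1,2)
  {1,7}:  v_{1} + v_{7} = 2·v_{3} + v_{9} — sig = (2; 1,2)
  {4,6}:  v_{4} + v_{6} = 2·v_{2} + v_{10} — sig = (2; 1,2)
  {0,1,10}:  v_{0} + v_{1} + v_{10} = v_{8} — sig = (3; 1)
  {2,5,8}:  v_{2} + v_{5} + v_{8} = v_{0} — sig = (3; 1)
  {2,8,10}:  v_{2} + v_{8} + v_{10} = v_{6} — sig = (3; 1)
  {0,1,6}:  v_{0} + v_{1} + v_{6} = v_{2} + 2·v_{8} — sig = (3; 1,2)
  {1,2,5,10}:  v_{1} + v_{2} + v_{5} + v_{10} = 0 — sig = (4; —)
  {1,4,5,10}:  v_{1} + v_{4} + v_{5} + v_{10} = v_{3} — sig = (4; 1)
  {3,4,5,9,10}:  v_{3} + v_{4} + v_{5} + v_{9} + v_{10} = v_{7} — sig = (5; 1)

Sorted signature multiset PRS(X):
[(2; —), (2; —), (2; 1), (2; 1), (2; 1,1), (2; 1,1), (2; 1,1), (2; 1,1,1,1), (2; 1,1,1,1), (2; 1,1,1,1,2), (2; 1,1,1,1,2), (2; 1,1,1,2), (2; 1,2), (2; 1,2), (2; 1,2), (3; 1), (3; 1), (3; 1), (3; 1,2), (4; —), (4; 1), (5; 1)]


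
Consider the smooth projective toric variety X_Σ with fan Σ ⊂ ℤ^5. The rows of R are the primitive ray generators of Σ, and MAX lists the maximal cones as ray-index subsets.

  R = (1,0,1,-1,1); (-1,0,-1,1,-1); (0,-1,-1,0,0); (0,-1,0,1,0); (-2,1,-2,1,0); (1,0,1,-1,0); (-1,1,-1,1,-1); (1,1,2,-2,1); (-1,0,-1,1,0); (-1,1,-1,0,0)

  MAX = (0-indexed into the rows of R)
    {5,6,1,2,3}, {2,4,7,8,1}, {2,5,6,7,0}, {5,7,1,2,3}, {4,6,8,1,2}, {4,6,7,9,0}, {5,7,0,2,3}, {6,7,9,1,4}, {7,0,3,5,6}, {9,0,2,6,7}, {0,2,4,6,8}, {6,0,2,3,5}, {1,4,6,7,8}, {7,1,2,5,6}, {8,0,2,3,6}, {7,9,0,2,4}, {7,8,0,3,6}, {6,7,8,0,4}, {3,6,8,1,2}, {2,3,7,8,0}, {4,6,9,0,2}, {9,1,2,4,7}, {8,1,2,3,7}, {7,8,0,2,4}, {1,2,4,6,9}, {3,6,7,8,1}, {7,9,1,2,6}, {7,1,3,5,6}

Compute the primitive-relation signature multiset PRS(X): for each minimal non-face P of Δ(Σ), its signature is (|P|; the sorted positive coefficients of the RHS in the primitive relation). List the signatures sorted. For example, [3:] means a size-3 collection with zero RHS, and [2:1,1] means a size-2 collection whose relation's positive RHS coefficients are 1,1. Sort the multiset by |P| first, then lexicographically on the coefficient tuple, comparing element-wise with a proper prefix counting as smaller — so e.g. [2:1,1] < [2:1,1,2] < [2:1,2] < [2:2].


|primitive collections| = 10. Relations:

  P = {0,1}:  v_{0} + v_{1} = 0  ⟹  sig = [2:]
  P = {5,8}:  v_{5} + v_{8} = 0  ⟹  sig = [2:]
  P = {3,9}:  v_{3} + v_{9} = v_{8}  ⟹  sig = [2:1]
  P = {4,5}:  v_{4} + v_{5} = v_{9}  ⟹  sig = [2:1]
  P = {8,9}:  v_{8} + v_{9} = v_{4}  ⟹  sig = [2:1]
  P = {5,9}:  v_{5} + v_{9} = v_{2} + v_{6} + v_{7}  ⟹  sig = [2:1,1,1]
  P = {3,4}:  v_{3} + v_{4} = 2·v_{8}  ⟹  sig = [2:2]
  P = {2,3,6,7}:  v_{2} + v_{3} + v_{6} + v_{7} = 0  ⟹  sig = [4:]
  P = {2,6,7,8}:  v_{2} + v_{6} + v_{7} + v_{8} = v_{9}  ⟹  sig = [4:1]
  P = {2,4,6,7}:  v_{2} + v_{4} + v_{6} + v_{7} = 2·v_{9}  ⟹  sig = [4:2]

Hence PRS(X_Σ) =
[[2:], [2:], [2:1], [2:1], [2:1], [2:1,1,1], [2:2], [4:], [4:1], [4:2]]


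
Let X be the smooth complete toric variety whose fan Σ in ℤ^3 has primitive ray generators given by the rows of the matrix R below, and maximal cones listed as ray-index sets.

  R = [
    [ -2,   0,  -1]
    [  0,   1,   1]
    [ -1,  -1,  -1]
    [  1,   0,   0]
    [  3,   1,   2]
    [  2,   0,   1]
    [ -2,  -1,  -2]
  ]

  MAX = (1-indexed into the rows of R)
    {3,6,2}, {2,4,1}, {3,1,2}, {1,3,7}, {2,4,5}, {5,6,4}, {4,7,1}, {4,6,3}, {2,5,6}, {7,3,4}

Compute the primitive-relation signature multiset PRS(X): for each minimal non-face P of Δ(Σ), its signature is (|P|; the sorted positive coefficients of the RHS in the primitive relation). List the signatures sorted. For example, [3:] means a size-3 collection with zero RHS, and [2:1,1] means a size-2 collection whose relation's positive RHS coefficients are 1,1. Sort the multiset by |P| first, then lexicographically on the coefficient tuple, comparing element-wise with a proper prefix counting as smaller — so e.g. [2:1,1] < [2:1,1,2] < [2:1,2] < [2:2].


Σ has 9 primitive collections:

  P={1,6}:  v_{1} + v_{6} = 0  ⟹  sig = [2:]
  P={2,7}:  v_{2} + v_{7} = v_{1}  ⟹  sig = [2:1]
  P={3,5}:  v_{3} + v_{5} = v_{6}  ⟹  sig = [2:1]
  P={5,7}:  v_{5} + v_{7} = v_{4}  ⟹  sig = [2:1]
  P={1,5}:  v_{1} + v_{5} = v_{2} + v_{4}  ⟹  sig = [2:1,1]
  P={6,7}:  v_{6} + v_{7} = v_{3} + v_{4}  ⟹  sig = [2:1,1]
  P={2,3,4}:  v_{2} + v_{3} + v_{4} = 0  ⟹  sig = [3:]
  P={1,3,4}:  v_{1} + v_{3} + v_{4} = v_{7}  ⟹  sig = [3:1]
  P={2,4,6}:  v_{2} + v_{4} + v_{6} = v_{5}  ⟹  sig = [3:1]

Hence PRS(X_Σ) =
    [2:]
    [2:1]
    [2:1]
    [2:1]
    [2:1,1]
    [2:1,1]
    [3:]
    [3:1]
    [3:1]


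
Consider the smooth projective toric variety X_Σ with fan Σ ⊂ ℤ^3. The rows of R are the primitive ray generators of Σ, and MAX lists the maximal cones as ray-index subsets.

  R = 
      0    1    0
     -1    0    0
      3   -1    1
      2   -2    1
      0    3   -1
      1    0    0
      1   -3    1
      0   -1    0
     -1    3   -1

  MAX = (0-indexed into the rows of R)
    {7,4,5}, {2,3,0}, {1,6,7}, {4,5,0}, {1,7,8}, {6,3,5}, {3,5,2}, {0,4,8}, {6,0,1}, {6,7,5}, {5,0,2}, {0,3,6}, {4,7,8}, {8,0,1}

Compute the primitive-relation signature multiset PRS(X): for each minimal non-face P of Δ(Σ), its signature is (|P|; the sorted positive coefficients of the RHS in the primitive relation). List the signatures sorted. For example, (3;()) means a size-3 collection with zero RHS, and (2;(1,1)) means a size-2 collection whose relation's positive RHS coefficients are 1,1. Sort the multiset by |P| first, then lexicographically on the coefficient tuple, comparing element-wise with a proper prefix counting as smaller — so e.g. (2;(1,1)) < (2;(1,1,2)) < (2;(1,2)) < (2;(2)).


17 minimal non-faces of Δ(Σ) (on 9 rays):

  {0,7}:  v_{0} + v_{7} = 0 ; sig = (2;())
  {1,5}:  v_{1} + v_{5} = 0 ; sig = (2;())
  {6,8}:  v_{6} + v_{8} = 0 ; sig = (2;())
  {1,4}:  v_{1} + v_{4} = v_{8} ; sig = (2;(1))
  {4,6}:  v_{4} + v_{6} = v_{5} ; sig = (2;(1))
  {5,8}:  v_{5} + v_{8} = v_{4} ; sig = (2;(1))
  {1,2}:  v_{1} + v_{2} = v_{0} + v_{3} ; sig = (2;(1,1))
  {1,3}:  v_{1} + v_{3} = v_{0} + v_{6} ; sig = (2;(1,1))
  {2,7}:  v_{2} + v_{7} = v_{3} + v_{5} ; sig = (2;(1,1))
  {3,7}:  v_{3} + v_{7} = v_{5} + v_{6} ; sig = (2;(1,1))
  {3,8}:  v_{3} + v_{8} = v_{0} + v_{5} ; sig = (2;(1,1))
  {3,4}:  v_{3} + v_{4} = v_{0} + 2·v_{5} ; sig = (2;(1,2))
  {2,6}:  v_{2} + v_{6} = 2·v_{3} ; sig = (2;(2))
  {2,8}:  v_{2} + v_{8} = 2·v_{0} + 2·v_{5} ; sig = (2;(2,2))
  {2,4}:  v_{2} + v_{4} = 2·v_{0} + 3·v_{5} ; sig = (2;(2,3))
  {0,3,5}:  v_{0} + v_{3} + v_{5} = v_{2} ; sig = (3;(1))
  {0,5,6}:  v_{0} + v_{5} + v_{6} = v_{3} ; sig = (3;(1))

Hence PRS(X_Σ) =
    |P|=2: 15 collections, coeffs (), (), (), (1), (1), (1), (1,1), (1,1), (1,1), (1,1), (1,1), (1,2), (2), (2,2), (2,3)
    |P|=3: 2 collections, coeffs (1), (1)


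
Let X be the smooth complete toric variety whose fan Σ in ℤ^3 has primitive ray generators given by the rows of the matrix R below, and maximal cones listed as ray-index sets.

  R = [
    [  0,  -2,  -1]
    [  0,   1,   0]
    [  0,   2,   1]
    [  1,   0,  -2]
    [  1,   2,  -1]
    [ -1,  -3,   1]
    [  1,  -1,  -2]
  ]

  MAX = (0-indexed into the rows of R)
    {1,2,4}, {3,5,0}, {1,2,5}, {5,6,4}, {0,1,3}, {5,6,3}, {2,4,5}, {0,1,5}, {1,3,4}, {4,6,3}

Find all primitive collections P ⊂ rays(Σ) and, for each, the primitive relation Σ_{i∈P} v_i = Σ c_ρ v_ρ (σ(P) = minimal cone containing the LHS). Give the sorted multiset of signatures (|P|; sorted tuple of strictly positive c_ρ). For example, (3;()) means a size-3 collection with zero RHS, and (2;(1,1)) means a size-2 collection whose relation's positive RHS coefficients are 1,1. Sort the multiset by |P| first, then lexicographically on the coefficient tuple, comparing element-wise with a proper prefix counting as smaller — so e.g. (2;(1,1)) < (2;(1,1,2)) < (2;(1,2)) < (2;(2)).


Minimal non-faces — 9 found among 7 rays, 10 max cones:

  • {0,2}:  v_{0} + v_{2} = 0  ⟹  sig = (2;())
  • {0,4}:  v_{0} + v_{4} = v_{3}  ⟹  sig = (2;(1))
  • {1,6}:  v_{1} + v_{6} = v_{3}  ⟹  sig = (2;(1))
  • {2,3}:  v_{2} + v_{3} = v_{4}  ⟹  sig = (2;(1))
  • {0,6}:  v_{0} + v_{6} = 2·v_{3} + v_{5}  ⟹  sig = (2;(1,2))
  • {2,6}:  v_{2} + v_{6} = 2·v_{4} + v_{5}  ⟹  sig = (2;(1,2))
  • {1,4,5}:  v_{1} + v_{4} + v_{5} = 0  ⟹  sig = (3;())
  • {1,3,5}:  v_{1} + v_{3} + v_{5} = v_{0}  ⟹  sig = (3;(1))
  • {3,4,5}:  v_{3} + v_{4} + v_{5} = v_{6}  ⟹  sig = (3;(1))

Hence PRS(X_Σ) =
{ (2;()),  (2;(1)) ×3,  (2;(1,2)) ×2,  (3;()),  (3;(1)) ×2 }


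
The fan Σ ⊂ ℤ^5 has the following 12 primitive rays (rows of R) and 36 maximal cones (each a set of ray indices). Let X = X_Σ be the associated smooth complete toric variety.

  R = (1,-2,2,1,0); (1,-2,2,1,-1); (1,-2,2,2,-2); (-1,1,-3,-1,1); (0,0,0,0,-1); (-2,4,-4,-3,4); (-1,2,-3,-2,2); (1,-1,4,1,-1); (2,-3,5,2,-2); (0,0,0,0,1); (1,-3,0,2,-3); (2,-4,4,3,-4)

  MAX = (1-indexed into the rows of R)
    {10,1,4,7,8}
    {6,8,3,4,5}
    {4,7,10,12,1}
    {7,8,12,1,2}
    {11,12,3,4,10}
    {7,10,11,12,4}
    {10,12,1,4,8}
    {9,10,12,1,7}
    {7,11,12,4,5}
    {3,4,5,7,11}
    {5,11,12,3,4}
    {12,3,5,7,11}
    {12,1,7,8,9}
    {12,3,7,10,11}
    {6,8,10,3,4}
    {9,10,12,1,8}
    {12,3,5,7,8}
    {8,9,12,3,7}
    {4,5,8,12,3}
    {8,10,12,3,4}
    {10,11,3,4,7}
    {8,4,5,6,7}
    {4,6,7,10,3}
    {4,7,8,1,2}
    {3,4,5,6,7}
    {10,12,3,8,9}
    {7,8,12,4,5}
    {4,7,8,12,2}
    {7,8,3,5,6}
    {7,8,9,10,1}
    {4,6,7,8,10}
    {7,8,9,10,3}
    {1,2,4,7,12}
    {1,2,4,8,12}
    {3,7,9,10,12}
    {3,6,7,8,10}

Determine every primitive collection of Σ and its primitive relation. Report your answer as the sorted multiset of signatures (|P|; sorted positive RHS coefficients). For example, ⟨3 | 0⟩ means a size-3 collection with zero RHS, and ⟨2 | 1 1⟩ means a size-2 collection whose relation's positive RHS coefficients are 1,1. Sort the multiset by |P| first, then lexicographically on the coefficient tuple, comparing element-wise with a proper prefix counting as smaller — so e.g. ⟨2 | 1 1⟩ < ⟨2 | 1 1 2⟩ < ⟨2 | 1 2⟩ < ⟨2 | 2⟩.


22 collections generate NE(X_Σ); each relation:

  • {5,10}:  v_{5} + v_{10} = 0 — sig = ⟨2 | 0⟩
  • {6,12}:  v_{6} + v_{12} = 0 — sig = ⟨2 | 0⟩
  • {1,5}:  v_{1} + v_{5} = v_{2} — sig = ⟨2 | 1⟩
  • {2,10}:  v_{2} + v_{10} = v_{1} — sig = ⟨2 | 1⟩
  • {4,9}:  v_{4} + v_{9} = v_{2} — sig = ⟨2 | 1⟩
  • {8,11}:  v_{8} + v_{11} = v_{12} — sig = ⟨2 | 1⟩
  • {2,3}:  v_{2} + v_{3} = v_{10} + v_{12} — sig = ⟨2 | 1 1⟩
  • {5,9}:  v_{5} + v_{9} = v_{7} + v_{8} + v_{12} — sig = ⟨2 | 1 1 1⟩
  • {6,9}:  v_{6} + v_{9} = v_{7} + v_{8} + v_{10} — sig = ⟨2 | 1 1 1⟩
  • {6,11}:  v_{6} + v_{11} = v_{3} + v_{4} + v_{7} — sig = ⟨2 | 1 1 1⟩
  • {2,5}:  v_{2} + v_{5} = v_{4} + v_{7} + v_{8} + v_{12} — sig = ⟨2 | 1 1 1 1⟩
  • {2,6}:  v_{2} + v_{6} = v_{4} + v_{7} + v_{8} + v_{10} — sig = ⟨2 | 1 1 1 1⟩
  • {2,9}:  v_{2} + v_{9} = v_{1} + v_{7} + v_{8} + v_{12} — sig = ⟨2 | 1 1 1 1⟩
  • {1,6}:  v_{1} + v_{6} = v_{4} + v_{7} + v_{8} + 2·v_{10} — sig = ⟨2 | 1 1 1 2⟩
  • {2,11}:  v_{2} + v_{11} = v_{4} + v_{7} + v_{10} + 2·v_{12} — sig = ⟨2 | 1 1 1 2⟩
  • {9,11}:  v_{9} + v_{11} = v_{7} + v_{10} + 2·v_{12} — sig = ⟨2 | 1 1 2⟩
  • {1,11}:  v_{1} + v_{11} = v_{4} + v_{7} + 2·v_{10} + 2·v_{12} — sig = ⟨2 | 1 1 2 2⟩
  • {1,3}:  v_{1} + v_{3} = 2·v_{10} + v_{12} — sig = ⟨2 | 1 2⟩
  • {3,4,7,8}:  v_{3} + v_{4} + v_{7} + v_{8} = 0 — sig = ⟨4 | 0⟩
  • {3,4,7,12}:  v_{3} + v_{4} + v_{7} + v_{12} = v_{11} — sig = ⟨4 | 1⟩
  • {7,8,10,12}:  v_{7} + v_{8} + v_{10} + v_{12} = v_{9} — sig = ⟨4 | 1⟩
  • {1,4,7,8,12}:  v_{1} + v_{4} + v_{7} + v_{8} + v_{12} = 2·v_{2} — sig = ⟨5 | 2⟩

Signatures (|P|; sorted positive RHS coefficients), sorted:
[⟨2 | 0⟩, ⟨2 | 0⟩, ⟨2 | 1⟩, ⟨2 | 1⟩, ⟨2 | 1⟩, ⟨2 | 1⟩, ⟨2 | 1 1⟩, ⟨2 | 1 1 1⟩, ⟨2 | 1 1 1⟩, ⟨2 | 1 1 1⟩, ⟨2 | 1 1 1 1⟩, ⟨2 | 1 1 1 1⟩, ⟨2 | 1 1 1 1⟩, ⟨2 | 1 1 1 2⟩, ⟨2 | 1 1 1 2⟩, ⟨2 | 1 1 2⟩, ⟨2 | 1 1 2 2⟩, ⟨2 | 1 2⟩, ⟨4 | 0⟩, ⟨4 | 1⟩, ⟨4 | 1⟩, ⟨5 | 2⟩]


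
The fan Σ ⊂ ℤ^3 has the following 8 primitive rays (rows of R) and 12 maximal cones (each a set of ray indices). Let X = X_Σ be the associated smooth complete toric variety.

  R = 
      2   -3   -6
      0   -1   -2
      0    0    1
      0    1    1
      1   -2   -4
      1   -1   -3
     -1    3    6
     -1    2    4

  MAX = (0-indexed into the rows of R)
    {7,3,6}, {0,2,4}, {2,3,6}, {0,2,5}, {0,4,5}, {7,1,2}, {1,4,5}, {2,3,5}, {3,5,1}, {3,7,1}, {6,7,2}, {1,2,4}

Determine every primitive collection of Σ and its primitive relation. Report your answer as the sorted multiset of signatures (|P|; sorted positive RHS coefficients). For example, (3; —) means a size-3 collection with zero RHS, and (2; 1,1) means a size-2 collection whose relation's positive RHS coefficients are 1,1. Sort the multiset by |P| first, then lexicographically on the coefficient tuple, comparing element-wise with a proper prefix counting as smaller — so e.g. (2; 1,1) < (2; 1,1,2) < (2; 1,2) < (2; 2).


Σ has 14 primitive collections:

  P={4,7}:  v_{4} + v_{7} = 0  ⇒ sig = (2; —)
  P={1,6}:  v_{1} + v_{6} = v_{7}  ⇒ sig = (2; 1)
  P={3,4}:  v_{3} + v_{4} = v_{5}  ⇒ sig = (2; 1)
  P={5,7}:  v_{5} + v_{7} = v_{3}  ⇒ sig = (2; 1)
  P={0,7}:  v_{0} + v_{7} = v_{2} + v_{5}  ⇒ sig = (2; 1,1)
  P={4,6}:  v_{4} + v_{6} = v_{2} + v_{3}  ⇒ sig = (2; 1,1)
  P={0,6}:  v_{0} + v_{6} = 2·v_{2} + v_{3} + v_{5}  ⇒ sig = (2; 1,1,2)
  P={0,3}:  v_{0} + v_{3} = v_{2} + 2·v_{5}  ⇒ sig = (2; 1,2)
  P={5,6}:  v_{5} + v_{6} = v_{2} + 2·v_{3}  ⇒ sig = (2; 1,2)
  P={0,1}:  v_{0} + v_{1} = 2·v_{4}  ⇒ sig = (2; 2)
  P={1,2,3}:  v_{1} + v_{2} + v_{3} = 0  ⇒ sig = (3; —)
  P={1,2,5}:  v_{1} + v_{2} + v_{5} = v_{4}  ⇒ sig = (3; 1)
  P={2,3,7}:  v_{2} + v_{3} + v_{7} = v_{6}  ⇒ sig = (3; 1)
  P={2,4,5}:  v_{2} + v_{4} + v_{5} = v_{0}  ⇒ sig = (3; 1)

Signatures (|P|; sorted positive RHS coefficients), sorted:
    (2; —)
    (2; 1)
    (2; 1)
    (2; 1)
    (2; 1,1)
    (2; 1,1)
    (2; 1,1,2)
    (2; 1,2)
    (2; 1,2)
    (2; 2)
    (3; —)
    (3; 1)
    (3; 1)
    (3; 1)


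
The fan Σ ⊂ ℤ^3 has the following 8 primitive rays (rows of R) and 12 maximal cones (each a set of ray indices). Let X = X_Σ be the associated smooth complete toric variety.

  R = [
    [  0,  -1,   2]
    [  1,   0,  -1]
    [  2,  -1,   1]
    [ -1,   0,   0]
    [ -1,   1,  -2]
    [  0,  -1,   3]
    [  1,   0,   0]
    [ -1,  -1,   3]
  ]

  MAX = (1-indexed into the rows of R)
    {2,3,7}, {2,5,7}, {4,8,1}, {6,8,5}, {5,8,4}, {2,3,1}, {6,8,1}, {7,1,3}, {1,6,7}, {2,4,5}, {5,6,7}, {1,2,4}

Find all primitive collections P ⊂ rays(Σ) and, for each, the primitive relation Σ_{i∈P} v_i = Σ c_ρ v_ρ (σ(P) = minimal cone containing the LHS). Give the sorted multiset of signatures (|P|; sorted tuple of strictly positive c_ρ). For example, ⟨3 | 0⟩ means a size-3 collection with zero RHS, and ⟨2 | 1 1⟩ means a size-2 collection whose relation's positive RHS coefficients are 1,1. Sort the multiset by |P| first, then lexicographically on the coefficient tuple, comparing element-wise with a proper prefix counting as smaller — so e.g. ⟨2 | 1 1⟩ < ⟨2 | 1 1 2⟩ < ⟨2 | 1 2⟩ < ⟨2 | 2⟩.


The 11 primitive collections of Σ (r=8, n=3):

  P={4,7}:  v_{4} + v_{7} = 0  ⇒ sig = ⟨2 | 0⟩
  P={1,5}:  v_{1} + v_{5} = v_{4}  ⇒ sig = ⟨2 | 1⟩
  P={2,8}:  v_{2} + v_{8} = v_{1}  ⇒ sig = ⟨2 | 1⟩
  P={3,5}:  v_{3} + v_{5} = v_{2}  ⇒ sig = ⟨2 | 1⟩
  P={4,6}:  v_{4} + v_{6} = v_{8}  ⇒ sig = ⟨2 | 1⟩
  P={7,8}:  v_{7} + v_{8} = v_{6}  ⇒ sig = ⟨2 | 1⟩
  P={2,6}:  v_{2} + v_{6} = v_{1} + v_{7}  ⇒ sig = ⟨2 | 1 1⟩
  P={3,4}:  v_{3} + v_{4} = v_{1} + v_{2}  ⇒ sig = ⟨2 | 1 1⟩
  P={3,8}:  v_{3} + v_{8} = 2·v_{1} + v_{7}  ⇒ sig = ⟨2 | 1 2⟩
  P={3,6}:  v_{3} + v_{6} = 2·v_{1} + 2·v_{7}  ⇒ sig = ⟨2 | 2 2⟩
  P={1,2,7}:  v_{1} + v_{2} + v_{7} = v_{3}  ⇒ sig = ⟨3 | 1⟩

Signatures (|P|; sorted positive RHS coefficients), sorted:
    ⟨2 | 0⟩
    ⟨2 | 1⟩
    ⟨2 | 1⟩
    ⟨2 | 1⟩
    ⟨2 | 1⟩
    ⟨2 | 1⟩
    ⟨2 | 1 1⟩
    ⟨2 | 1 1⟩
    ⟨2 | 1 2⟩
    ⟨2 | 2 2⟩
    ⟨3 | 1⟩


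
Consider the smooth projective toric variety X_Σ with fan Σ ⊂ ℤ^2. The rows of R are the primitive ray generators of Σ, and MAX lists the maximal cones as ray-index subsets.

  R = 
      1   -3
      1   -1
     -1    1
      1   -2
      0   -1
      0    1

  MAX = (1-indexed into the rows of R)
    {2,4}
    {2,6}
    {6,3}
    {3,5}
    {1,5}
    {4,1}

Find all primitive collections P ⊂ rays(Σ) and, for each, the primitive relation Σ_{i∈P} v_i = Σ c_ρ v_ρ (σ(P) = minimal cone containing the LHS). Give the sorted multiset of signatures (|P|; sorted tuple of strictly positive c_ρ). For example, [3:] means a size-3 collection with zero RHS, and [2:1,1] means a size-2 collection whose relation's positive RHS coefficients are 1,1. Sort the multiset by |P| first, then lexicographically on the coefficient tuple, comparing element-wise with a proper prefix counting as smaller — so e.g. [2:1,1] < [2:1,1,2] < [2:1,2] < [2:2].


Primitive collections (9):

  P = {2,3}:  v_{2} + v_{3} = 0  ⟹  sig = [2:]
  P = {5,6}:  v_{5} + v_{6} = 0  ⟹  sig = [2:]
  P = {1,6}:  v_{1} + v_{6} = v_{4}  ⟹  sig = [2:1]
  P = {2,5}:  v_{2} + v_{5} = v_{4}  ⟹  sig = [2:1]
  P = {3,4}:  v_{3} + v_{4} = v_{5}  ⟹  sig = [2:1]
  P = {4,5}:  v_{4} + v_{5} = v_{1}  ⟹  sig = [2:1]
  P = {4,6}:  v_{4} + v_{6} = v_{2}  ⟹  sig = [2:1]
  P = {1,2}:  v_{1} + v_{2} = 2·v_{4}  ⟹  sig = [2:2]
  P = {1,3}:  v_{1} + v_{3} = 2·v_{5}  ⟹  sig = [2:2]

Hence PRS(X_Σ) =
[[2:], [2:], [2:1], [2:1], [2:1], [2:1], [2:1], [2:2], [2:2]]
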